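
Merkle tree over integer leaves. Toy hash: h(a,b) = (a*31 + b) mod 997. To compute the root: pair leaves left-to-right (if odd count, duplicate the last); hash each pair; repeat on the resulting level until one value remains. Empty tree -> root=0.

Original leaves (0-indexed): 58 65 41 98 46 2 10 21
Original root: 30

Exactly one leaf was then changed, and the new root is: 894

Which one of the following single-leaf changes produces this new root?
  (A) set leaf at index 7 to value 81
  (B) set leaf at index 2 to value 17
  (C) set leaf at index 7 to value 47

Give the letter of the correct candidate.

Answer: B

Derivation:
Original leaves: [58, 65, 41, 98, 46, 2, 10, 21]
Target new root: 894
Try each candidate change and compute the resulting root:
Candidate A: set leaf[7] = 81 -> leaves = [58, 65, 41, 98, 46, 2, 10, 81]
  L0: [58, 65, 41, 98, 46, 2, 10, 81]
  L1: h(58,65)=(58*31+65)%997=866 h(41,98)=(41*31+98)%997=372 h(46,2)=(46*31+2)%997=431 h(10,81)=(10*31+81)%997=391 -> [866, 372, 431, 391]
  L2: h(866,372)=(866*31+372)%997=299 h(431,391)=(431*31+391)%997=791 -> [299, 791]
  L3: h(299,791)=(299*31+791)%997=90 -> [90]
  root = 90 != target 894
Candidate B: set leaf[2] = 17 -> leaves = [58, 65, 17, 98, 46, 2, 10, 21]
  L0: [58, 65, 17, 98, 46, 2, 10, 21]
  L1: h(58,65)=(58*31+65)%997=866 h(17,98)=(17*31+98)%997=625 h(46,2)=(46*31+2)%997=431 h(10,21)=(10*31+21)%997=331 -> [866, 625, 431, 331]
  L2: h(866,625)=(866*31+625)%997=552 h(431,331)=(431*31+331)%997=731 -> [552, 731]
  L3: h(552,731)=(552*31+731)%997=894 -> [894]
  root = 894 == target 894  ** MATCH **
Candidate C: set leaf[7] = 47 -> leaves = [58, 65, 41, 98, 46, 2, 10, 47]
  L0: [58, 65, 41, 98, 46, 2, 10, 47]
  L1: h(58,65)=(58*31+65)%997=866 h(41,98)=(41*31+98)%997=372 h(46,2)=(46*31+2)%997=431 h(10,47)=(10*31+47)%997=357 -> [866, 372, 431, 357]
  L2: h(866,372)=(866*31+372)%997=299 h(431,357)=(431*31+357)%997=757 -> [299, 757]
  L3: h(299,757)=(299*31+757)%997=56 -> [56]
  root = 56 != target 894
Candidate B produces the target root.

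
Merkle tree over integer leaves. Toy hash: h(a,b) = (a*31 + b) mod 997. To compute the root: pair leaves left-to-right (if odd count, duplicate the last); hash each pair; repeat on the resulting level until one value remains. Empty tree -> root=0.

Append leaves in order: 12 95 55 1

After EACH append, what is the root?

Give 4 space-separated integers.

Answer: 12 467 285 231

Derivation:
After append 12 (leaves=[12]):
  L0: [12]
  root=12
After append 95 (leaves=[12, 95]):
  L0: [12, 95]
  L1: h(12,95)=(12*31+95)%997=467 -> [467]
  root=467
After append 55 (leaves=[12, 95, 55]):
  L0: [12, 95, 55]
  L1: h(12,95)=(12*31+95)%997=467 h(55,55)=(55*31+55)%997=763 -> [467, 763]
  L2: h(467,763)=(467*31+763)%997=285 -> [285]
  root=285
After append 1 (leaves=[12, 95, 55, 1]):
  L0: [12, 95, 55, 1]
  L1: h(12,95)=(12*31+95)%997=467 h(55,1)=(55*31+1)%997=709 -> [467, 709]
  L2: h(467,709)=(467*31+709)%997=231 -> [231]
  root=231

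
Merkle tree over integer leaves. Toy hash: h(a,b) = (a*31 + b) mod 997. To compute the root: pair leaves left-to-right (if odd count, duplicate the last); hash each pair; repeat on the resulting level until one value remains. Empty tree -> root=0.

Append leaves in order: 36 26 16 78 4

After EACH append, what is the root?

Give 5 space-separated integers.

After append 36 (leaves=[36]):
  L0: [36]
  root=36
After append 26 (leaves=[36, 26]):
  L0: [36, 26]
  L1: h(36,26)=(36*31+26)%997=145 -> [145]
  root=145
After append 16 (leaves=[36, 26, 16]):
  L0: [36, 26, 16]
  L1: h(36,26)=(36*31+26)%997=145 h(16,16)=(16*31+16)%997=512 -> [145, 512]
  L2: h(145,512)=(145*31+512)%997=22 -> [22]
  root=22
After append 78 (leaves=[36, 26, 16, 78]):
  L0: [36, 26, 16, 78]
  L1: h(36,26)=(36*31+26)%997=145 h(16,78)=(16*31+78)%997=574 -> [145, 574]
  L2: h(145,574)=(145*31+574)%997=84 -> [84]
  root=84
After append 4 (leaves=[36, 26, 16, 78, 4]):
  L0: [36, 26, 16, 78, 4]
  L1: h(36,26)=(36*31+26)%997=145 h(16,78)=(16*31+78)%997=574 h(4,4)=(4*31+4)%997=128 -> [145, 574, 128]
  L2: h(145,574)=(145*31+574)%997=84 h(128,128)=(128*31+128)%997=108 -> [84, 108]
  L3: h(84,108)=(84*31+108)%997=718 -> [718]
  root=718

Answer: 36 145 22 84 718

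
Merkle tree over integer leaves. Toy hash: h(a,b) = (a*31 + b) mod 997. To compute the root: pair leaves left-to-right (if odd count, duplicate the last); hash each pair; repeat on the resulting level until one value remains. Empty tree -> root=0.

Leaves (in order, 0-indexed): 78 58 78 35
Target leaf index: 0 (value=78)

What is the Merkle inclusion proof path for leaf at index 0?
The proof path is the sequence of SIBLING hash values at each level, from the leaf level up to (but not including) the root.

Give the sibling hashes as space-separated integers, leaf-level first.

L0 (leaves): [78, 58, 78, 35], target index=0
L1: h(78,58)=(78*31+58)%997=482 [pair 0] h(78,35)=(78*31+35)%997=459 [pair 1] -> [482, 459]
  Sibling for proof at L0: 58
L2: h(482,459)=(482*31+459)%997=446 [pair 0] -> [446]
  Sibling for proof at L1: 459
Root: 446
Proof path (sibling hashes from leaf to root): [58, 459]

Answer: 58 459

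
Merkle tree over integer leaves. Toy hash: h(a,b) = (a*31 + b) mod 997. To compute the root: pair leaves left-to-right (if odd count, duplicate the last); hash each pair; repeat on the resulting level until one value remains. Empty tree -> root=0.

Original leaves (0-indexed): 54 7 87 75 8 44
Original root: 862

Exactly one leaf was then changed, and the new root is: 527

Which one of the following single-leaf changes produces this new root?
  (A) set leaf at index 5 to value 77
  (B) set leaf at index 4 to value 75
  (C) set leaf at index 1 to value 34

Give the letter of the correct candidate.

Original leaves: [54, 7, 87, 75, 8, 44]
Target new root: 527
Try each candidate change and compute the resulting root:
Candidate A: set leaf[5] = 77 -> leaves = [54, 7, 87, 75, 8, 77]
  L0: [54, 7, 87, 75, 8, 77]
  L1: h(54,7)=(54*31+7)%997=684 h(87,75)=(87*31+75)%997=778 h(8,77)=(8*31+77)%997=325 -> [684, 778, 325]
  L2: h(684,778)=(684*31+778)%997=48 h(325,325)=(325*31+325)%997=430 -> [48, 430]
  L3: h(48,430)=(48*31+430)%997=921 -> [921]
  root = 921 != target 527
Candidate B: set leaf[4] = 75 -> leaves = [54, 7, 87, 75, 75, 44]
  L0: [54, 7, 87, 75, 75, 44]
  L1: h(54,7)=(54*31+7)%997=684 h(87,75)=(87*31+75)%997=778 h(75,44)=(75*31+44)%997=375 -> [684, 778, 375]
  L2: h(684,778)=(684*31+778)%997=48 h(375,375)=(375*31+375)%997=36 -> [48, 36]
  L3: h(48,36)=(48*31+36)%997=527 -> [527]
  root = 527 == target 527  ** MATCH **
Candidate C: set leaf[1] = 34 -> leaves = [54, 34, 87, 75, 8, 44]
  L0: [54, 34, 87, 75, 8, 44]
  L1: h(54,34)=(54*31+34)%997=711 h(87,75)=(87*31+75)%997=778 h(8,44)=(8*31+44)%997=292 -> [711, 778, 292]
  L2: h(711,778)=(711*31+778)%997=885 h(292,292)=(292*31+292)%997=371 -> [885, 371]
  L3: h(885,371)=(885*31+371)%997=887 -> [887]
  root = 887 != target 527
Candidate B produces the target root.

Answer: B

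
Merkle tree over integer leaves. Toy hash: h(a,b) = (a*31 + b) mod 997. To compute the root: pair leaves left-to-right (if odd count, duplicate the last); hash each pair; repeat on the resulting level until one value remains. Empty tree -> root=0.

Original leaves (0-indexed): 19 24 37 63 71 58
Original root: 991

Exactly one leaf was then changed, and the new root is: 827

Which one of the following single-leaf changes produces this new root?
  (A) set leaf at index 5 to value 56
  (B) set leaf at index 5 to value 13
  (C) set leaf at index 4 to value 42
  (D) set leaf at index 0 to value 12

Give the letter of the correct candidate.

Original leaves: [19, 24, 37, 63, 71, 58]
Target new root: 827
Try each candidate change and compute the resulting root:
Candidate A: set leaf[5] = 56 -> leaves = [19, 24, 37, 63, 71, 56]
  L0: [19, 24, 37, 63, 71, 56]
  L1: h(19,24)=(19*31+24)%997=613 h(37,63)=(37*31+63)%997=213 h(71,56)=(71*31+56)%997=263 -> [613, 213, 263]
  L2: h(613,213)=(613*31+213)%997=273 h(263,263)=(263*31+263)%997=440 -> [273, 440]
  L3: h(273,440)=(273*31+440)%997=927 -> [927]
  root = 927 != target 827
Candidate B: set leaf[5] = 13 -> leaves = [19, 24, 37, 63, 71, 13]
  L0: [19, 24, 37, 63, 71, 13]
  L1: h(19,24)=(19*31+24)%997=613 h(37,63)=(37*31+63)%997=213 h(71,13)=(71*31+13)%997=220 -> [613, 213, 220]
  L2: h(613,213)=(613*31+213)%997=273 h(220,220)=(220*31+220)%997=61 -> [273, 61]
  L3: h(273,61)=(273*31+61)%997=548 -> [548]
  root = 548 != target 827
Candidate C: set leaf[4] = 42 -> leaves = [19, 24, 37, 63, 42, 58]
  L0: [19, 24, 37, 63, 42, 58]
  L1: h(19,24)=(19*31+24)%997=613 h(37,63)=(37*31+63)%997=213 h(42,58)=(42*31+58)%997=363 -> [613, 213, 363]
  L2: h(613,213)=(613*31+213)%997=273 h(363,363)=(363*31+363)%997=649 -> [273, 649]
  L3: h(273,649)=(273*31+649)%997=139 -> [139]
  root = 139 != target 827
Candidate D: set leaf[0] = 12 -> leaves = [12, 24, 37, 63, 71, 58]
  L0: [12, 24, 37, 63, 71, 58]
  L1: h(12,24)=(12*31+24)%997=396 h(37,63)=(37*31+63)%997=213 h(71,58)=(71*31+58)%997=265 -> [396, 213, 265]
  L2: h(396,213)=(396*31+213)%997=525 h(265,265)=(265*31+265)%997=504 -> [525, 504]
  L3: h(525,504)=(525*31+504)%997=827 -> [827]
  root = 827 == target 827  ** MATCH **
Candidate D produces the target root.

Answer: D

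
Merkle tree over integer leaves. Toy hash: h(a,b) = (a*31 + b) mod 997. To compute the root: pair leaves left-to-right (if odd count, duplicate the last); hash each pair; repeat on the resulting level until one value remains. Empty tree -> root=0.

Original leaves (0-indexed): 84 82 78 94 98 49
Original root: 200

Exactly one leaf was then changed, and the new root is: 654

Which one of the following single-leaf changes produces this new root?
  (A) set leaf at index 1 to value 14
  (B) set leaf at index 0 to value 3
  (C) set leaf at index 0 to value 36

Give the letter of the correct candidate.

Original leaves: [84, 82, 78, 94, 98, 49]
Target new root: 654
Try each candidate change and compute the resulting root:
Candidate A: set leaf[1] = 14 -> leaves = [84, 14, 78, 94, 98, 49]
  L0: [84, 14, 78, 94, 98, 49]
  L1: h(84,14)=(84*31+14)%997=624 h(78,94)=(78*31+94)%997=518 h(98,49)=(98*31+49)%997=96 -> [624, 518, 96]
  L2: h(624,518)=(624*31+518)%997=919 h(96,96)=(96*31+96)%997=81 -> [919, 81]
  L3: h(919,81)=(919*31+81)%997=654 -> [654]
  root = 654 == target 654  ** MATCH **
Candidate B: set leaf[0] = 3 -> leaves = [3, 82, 78, 94, 98, 49]
  L0: [3, 82, 78, 94, 98, 49]
  L1: h(3,82)=(3*31+82)%997=175 h(78,94)=(78*31+94)%997=518 h(98,49)=(98*31+49)%997=96 -> [175, 518, 96]
  L2: h(175,518)=(175*31+518)%997=958 h(96,96)=(96*31+96)%997=81 -> [958, 81]
  L3: h(958,81)=(958*31+81)%997=866 -> [866]
  root = 866 != target 654
Candidate C: set leaf[0] = 36 -> leaves = [36, 82, 78, 94, 98, 49]
  L0: [36, 82, 78, 94, 98, 49]
  L1: h(36,82)=(36*31+82)%997=201 h(78,94)=(78*31+94)%997=518 h(98,49)=(98*31+49)%997=96 -> [201, 518, 96]
  L2: h(201,518)=(201*31+518)%997=767 h(96,96)=(96*31+96)%997=81 -> [767, 81]
  L3: h(767,81)=(767*31+81)%997=927 -> [927]
  root = 927 != target 654
Candidate A produces the target root.

Answer: A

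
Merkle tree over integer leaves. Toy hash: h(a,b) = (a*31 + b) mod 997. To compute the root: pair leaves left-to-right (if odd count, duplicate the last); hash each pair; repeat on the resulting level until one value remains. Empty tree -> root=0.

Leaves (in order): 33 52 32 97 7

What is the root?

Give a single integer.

Answer: 233

Derivation:
L0: [33, 52, 32, 97, 7]
L1: h(33,52)=(33*31+52)%997=78 h(32,97)=(32*31+97)%997=92 h(7,7)=(7*31+7)%997=224 -> [78, 92, 224]
L2: h(78,92)=(78*31+92)%997=516 h(224,224)=(224*31+224)%997=189 -> [516, 189]
L3: h(516,189)=(516*31+189)%997=233 -> [233]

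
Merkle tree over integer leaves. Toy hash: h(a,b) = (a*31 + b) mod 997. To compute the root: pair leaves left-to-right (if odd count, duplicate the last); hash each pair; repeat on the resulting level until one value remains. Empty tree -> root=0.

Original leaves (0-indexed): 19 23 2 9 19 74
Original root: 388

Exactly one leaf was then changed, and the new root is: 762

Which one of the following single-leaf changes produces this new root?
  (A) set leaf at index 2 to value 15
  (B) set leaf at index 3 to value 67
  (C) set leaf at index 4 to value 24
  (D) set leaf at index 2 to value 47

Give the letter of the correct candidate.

Answer: D

Derivation:
Original leaves: [19, 23, 2, 9, 19, 74]
Target new root: 762
Try each candidate change and compute the resulting root:
Candidate A: set leaf[2] = 15 -> leaves = [19, 23, 15, 9, 19, 74]
  L0: [19, 23, 15, 9, 19, 74]
  L1: h(19,23)=(19*31+23)%997=612 h(15,9)=(15*31+9)%997=474 h(19,74)=(19*31+74)%997=663 -> [612, 474, 663]
  L2: h(612,474)=(612*31+474)%997=503 h(663,663)=(663*31+663)%997=279 -> [503, 279]
  L3: h(503,279)=(503*31+279)%997=917 -> [917]
  root = 917 != target 762
Candidate B: set leaf[3] = 67 -> leaves = [19, 23, 2, 67, 19, 74]
  L0: [19, 23, 2, 67, 19, 74]
  L1: h(19,23)=(19*31+23)%997=612 h(2,67)=(2*31+67)%997=129 h(19,74)=(19*31+74)%997=663 -> [612, 129, 663]
  L2: h(612,129)=(612*31+129)%997=158 h(663,663)=(663*31+663)%997=279 -> [158, 279]
  L3: h(158,279)=(158*31+279)%997=192 -> [192]
  root = 192 != target 762
Candidate C: set leaf[4] = 24 -> leaves = [19, 23, 2, 9, 24, 74]
  L0: [19, 23, 2, 9, 24, 74]
  L1: h(19,23)=(19*31+23)%997=612 h(2,9)=(2*31+9)%997=71 h(24,74)=(24*31+74)%997=818 -> [612, 71, 818]
  L2: h(612,71)=(612*31+71)%997=100 h(818,818)=(818*31+818)%997=254 -> [100, 254]
  L3: h(100,254)=(100*31+254)%997=363 -> [363]
  root = 363 != target 762
Candidate D: set leaf[2] = 47 -> leaves = [19, 23, 47, 9, 19, 74]
  L0: [19, 23, 47, 9, 19, 74]
  L1: h(19,23)=(19*31+23)%997=612 h(47,9)=(47*31+9)%997=469 h(19,74)=(19*31+74)%997=663 -> [612, 469, 663]
  L2: h(612,469)=(612*31+469)%997=498 h(663,663)=(663*31+663)%997=279 -> [498, 279]
  L3: h(498,279)=(498*31+279)%997=762 -> [762]
  root = 762 == target 762  ** MATCH **
Candidate D produces the target root.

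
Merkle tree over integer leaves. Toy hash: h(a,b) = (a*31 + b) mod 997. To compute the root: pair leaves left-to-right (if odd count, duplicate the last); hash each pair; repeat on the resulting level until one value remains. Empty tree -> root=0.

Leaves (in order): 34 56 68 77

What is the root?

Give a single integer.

Answer: 703

Derivation:
L0: [34, 56, 68, 77]
L1: h(34,56)=(34*31+56)%997=113 h(68,77)=(68*31+77)%997=191 -> [113, 191]
L2: h(113,191)=(113*31+191)%997=703 -> [703]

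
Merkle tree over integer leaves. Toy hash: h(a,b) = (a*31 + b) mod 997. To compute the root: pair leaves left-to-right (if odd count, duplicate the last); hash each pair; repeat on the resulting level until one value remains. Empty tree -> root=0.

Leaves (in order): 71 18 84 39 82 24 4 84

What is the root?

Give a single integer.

Answer: 49

Derivation:
L0: [71, 18, 84, 39, 82, 24, 4, 84]
L1: h(71,18)=(71*31+18)%997=225 h(84,39)=(84*31+39)%997=649 h(82,24)=(82*31+24)%997=572 h(4,84)=(4*31+84)%997=208 -> [225, 649, 572, 208]
L2: h(225,649)=(225*31+649)%997=645 h(572,208)=(572*31+208)%997=991 -> [645, 991]
L3: h(645,991)=(645*31+991)%997=49 -> [49]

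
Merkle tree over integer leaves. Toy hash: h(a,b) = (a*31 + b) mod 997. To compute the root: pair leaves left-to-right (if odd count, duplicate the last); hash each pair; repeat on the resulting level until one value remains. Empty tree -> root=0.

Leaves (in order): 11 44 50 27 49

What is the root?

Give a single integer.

L0: [11, 44, 50, 27, 49]
L1: h(11,44)=(11*31+44)%997=385 h(50,27)=(50*31+27)%997=580 h(49,49)=(49*31+49)%997=571 -> [385, 580, 571]
L2: h(385,580)=(385*31+580)%997=551 h(571,571)=(571*31+571)%997=326 -> [551, 326]
L3: h(551,326)=(551*31+326)%997=458 -> [458]

Answer: 458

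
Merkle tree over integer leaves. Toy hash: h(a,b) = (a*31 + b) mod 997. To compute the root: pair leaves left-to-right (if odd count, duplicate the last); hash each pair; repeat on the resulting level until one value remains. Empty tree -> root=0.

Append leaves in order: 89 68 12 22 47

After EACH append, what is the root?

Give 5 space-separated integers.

Answer: 89 833 285 295 444

Derivation:
After append 89 (leaves=[89]):
  L0: [89]
  root=89
After append 68 (leaves=[89, 68]):
  L0: [89, 68]
  L1: h(89,68)=(89*31+68)%997=833 -> [833]
  root=833
After append 12 (leaves=[89, 68, 12]):
  L0: [89, 68, 12]
  L1: h(89,68)=(89*31+68)%997=833 h(12,12)=(12*31+12)%997=384 -> [833, 384]
  L2: h(833,384)=(833*31+384)%997=285 -> [285]
  root=285
After append 22 (leaves=[89, 68, 12, 22]):
  L0: [89, 68, 12, 22]
  L1: h(89,68)=(89*31+68)%997=833 h(12,22)=(12*31+22)%997=394 -> [833, 394]
  L2: h(833,394)=(833*31+394)%997=295 -> [295]
  root=295
After append 47 (leaves=[89, 68, 12, 22, 47]):
  L0: [89, 68, 12, 22, 47]
  L1: h(89,68)=(89*31+68)%997=833 h(12,22)=(12*31+22)%997=394 h(47,47)=(47*31+47)%997=507 -> [833, 394, 507]
  L2: h(833,394)=(833*31+394)%997=295 h(507,507)=(507*31+507)%997=272 -> [295, 272]
  L3: h(295,272)=(295*31+272)%997=444 -> [444]
  root=444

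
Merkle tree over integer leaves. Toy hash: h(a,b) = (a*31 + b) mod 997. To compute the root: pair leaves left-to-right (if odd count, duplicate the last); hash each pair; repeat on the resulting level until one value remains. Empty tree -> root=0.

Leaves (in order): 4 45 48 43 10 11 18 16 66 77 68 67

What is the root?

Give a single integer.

L0: [4, 45, 48, 43, 10, 11, 18, 16, 66, 77, 68, 67]
L1: h(4,45)=(4*31+45)%997=169 h(48,43)=(48*31+43)%997=534 h(10,11)=(10*31+11)%997=321 h(18,16)=(18*31+16)%997=574 h(66,77)=(66*31+77)%997=129 h(68,67)=(68*31+67)%997=181 -> [169, 534, 321, 574, 129, 181]
L2: h(169,534)=(169*31+534)%997=788 h(321,574)=(321*31+574)%997=555 h(129,181)=(129*31+181)%997=192 -> [788, 555, 192]
L3: h(788,555)=(788*31+555)%997=58 h(192,192)=(192*31+192)%997=162 -> [58, 162]
L4: h(58,162)=(58*31+162)%997=963 -> [963]

Answer: 963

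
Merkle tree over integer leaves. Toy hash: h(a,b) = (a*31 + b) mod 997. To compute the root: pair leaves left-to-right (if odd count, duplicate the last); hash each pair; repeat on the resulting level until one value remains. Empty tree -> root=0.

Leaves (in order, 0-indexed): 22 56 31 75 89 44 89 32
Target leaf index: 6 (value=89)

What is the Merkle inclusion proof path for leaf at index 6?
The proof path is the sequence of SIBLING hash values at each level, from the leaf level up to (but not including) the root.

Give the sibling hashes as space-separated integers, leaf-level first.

Answer: 32 809 983

Derivation:
L0 (leaves): [22, 56, 31, 75, 89, 44, 89, 32], target index=6
L1: h(22,56)=(22*31+56)%997=738 [pair 0] h(31,75)=(31*31+75)%997=39 [pair 1] h(89,44)=(89*31+44)%997=809 [pair 2] h(89,32)=(89*31+32)%997=797 [pair 3] -> [738, 39, 809, 797]
  Sibling for proof at L0: 32
L2: h(738,39)=(738*31+39)%997=983 [pair 0] h(809,797)=(809*31+797)%997=951 [pair 1] -> [983, 951]
  Sibling for proof at L1: 809
L3: h(983,951)=(983*31+951)%997=517 [pair 0] -> [517]
  Sibling for proof at L2: 983
Root: 517
Proof path (sibling hashes from leaf to root): [32, 809, 983]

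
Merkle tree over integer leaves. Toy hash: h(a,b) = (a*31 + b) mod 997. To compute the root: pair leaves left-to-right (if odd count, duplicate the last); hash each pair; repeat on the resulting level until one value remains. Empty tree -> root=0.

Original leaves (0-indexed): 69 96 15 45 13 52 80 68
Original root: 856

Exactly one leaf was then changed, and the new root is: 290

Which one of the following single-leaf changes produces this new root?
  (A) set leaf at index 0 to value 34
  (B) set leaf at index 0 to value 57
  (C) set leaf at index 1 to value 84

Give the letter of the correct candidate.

Original leaves: [69, 96, 15, 45, 13, 52, 80, 68]
Target new root: 290
Try each candidate change and compute the resulting root:
Candidate A: set leaf[0] = 34 -> leaves = [34, 96, 15, 45, 13, 52, 80, 68]
  L0: [34, 96, 15, 45, 13, 52, 80, 68]
  L1: h(34,96)=(34*31+96)%997=153 h(15,45)=(15*31+45)%997=510 h(13,52)=(13*31+52)%997=455 h(80,68)=(80*31+68)%997=554 -> [153, 510, 455, 554]
  L2: h(153,510)=(153*31+510)%997=268 h(455,554)=(455*31+554)%997=701 -> [268, 701]
  L3: h(268,701)=(268*31+701)%997=36 -> [36]
  root = 36 != target 290
Candidate B: set leaf[0] = 57 -> leaves = [57, 96, 15, 45, 13, 52, 80, 68]
  L0: [57, 96, 15, 45, 13, 52, 80, 68]
  L1: h(57,96)=(57*31+96)%997=866 h(15,45)=(15*31+45)%997=510 h(13,52)=(13*31+52)%997=455 h(80,68)=(80*31+68)%997=554 -> [866, 510, 455, 554]
  L2: h(866,510)=(866*31+510)%997=437 h(455,554)=(455*31+554)%997=701 -> [437, 701]
  L3: h(437,701)=(437*31+701)%997=290 -> [290]
  root = 290 == target 290  ** MATCH **
Candidate C: set leaf[1] = 84 -> leaves = [69, 84, 15, 45, 13, 52, 80, 68]
  L0: [69, 84, 15, 45, 13, 52, 80, 68]
  L1: h(69,84)=(69*31+84)%997=229 h(15,45)=(15*31+45)%997=510 h(13,52)=(13*31+52)%997=455 h(80,68)=(80*31+68)%997=554 -> [229, 510, 455, 554]
  L2: h(229,510)=(229*31+510)%997=630 h(455,554)=(455*31+554)%997=701 -> [630, 701]
  L3: h(630,701)=(630*31+701)%997=291 -> [291]
  root = 291 != target 290
Candidate B produces the target root.

Answer: B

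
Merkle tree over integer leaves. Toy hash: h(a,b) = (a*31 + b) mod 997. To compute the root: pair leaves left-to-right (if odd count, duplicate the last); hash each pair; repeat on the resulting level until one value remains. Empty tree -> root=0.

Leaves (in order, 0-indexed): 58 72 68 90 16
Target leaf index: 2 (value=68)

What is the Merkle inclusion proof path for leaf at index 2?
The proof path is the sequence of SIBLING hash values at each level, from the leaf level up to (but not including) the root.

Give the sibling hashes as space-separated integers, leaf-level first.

L0 (leaves): [58, 72, 68, 90, 16], target index=2
L1: h(58,72)=(58*31+72)%997=873 [pair 0] h(68,90)=(68*31+90)%997=204 [pair 1] h(16,16)=(16*31+16)%997=512 [pair 2] -> [873, 204, 512]
  Sibling for proof at L0: 90
L2: h(873,204)=(873*31+204)%997=348 [pair 0] h(512,512)=(512*31+512)%997=432 [pair 1] -> [348, 432]
  Sibling for proof at L1: 873
L3: h(348,432)=(348*31+432)%997=253 [pair 0] -> [253]
  Sibling for proof at L2: 432
Root: 253
Proof path (sibling hashes from leaf to root): [90, 873, 432]

Answer: 90 873 432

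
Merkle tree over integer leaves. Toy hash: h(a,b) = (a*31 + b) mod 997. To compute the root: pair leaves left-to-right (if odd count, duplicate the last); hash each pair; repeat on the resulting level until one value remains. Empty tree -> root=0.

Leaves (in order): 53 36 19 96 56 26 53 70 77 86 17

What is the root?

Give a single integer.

Answer: 560

Derivation:
L0: [53, 36, 19, 96, 56, 26, 53, 70, 77, 86, 17]
L1: h(53,36)=(53*31+36)%997=682 h(19,96)=(19*31+96)%997=685 h(56,26)=(56*31+26)%997=765 h(53,70)=(53*31+70)%997=716 h(77,86)=(77*31+86)%997=479 h(17,17)=(17*31+17)%997=544 -> [682, 685, 765, 716, 479, 544]
L2: h(682,685)=(682*31+685)%997=890 h(765,716)=(765*31+716)%997=503 h(479,544)=(479*31+544)%997=438 -> [890, 503, 438]
L3: h(890,503)=(890*31+503)%997=177 h(438,438)=(438*31+438)%997=58 -> [177, 58]
L4: h(177,58)=(177*31+58)%997=560 -> [560]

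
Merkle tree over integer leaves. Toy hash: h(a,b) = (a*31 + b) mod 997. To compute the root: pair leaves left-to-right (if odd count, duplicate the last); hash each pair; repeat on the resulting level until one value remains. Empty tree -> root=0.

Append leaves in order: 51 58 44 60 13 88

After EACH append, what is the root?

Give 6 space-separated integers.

Answer: 51 642 373 389 446 852

Derivation:
After append 51 (leaves=[51]):
  L0: [51]
  root=51
After append 58 (leaves=[51, 58]):
  L0: [51, 58]
  L1: h(51,58)=(51*31+58)%997=642 -> [642]
  root=642
After append 44 (leaves=[51, 58, 44]):
  L0: [51, 58, 44]
  L1: h(51,58)=(51*31+58)%997=642 h(44,44)=(44*31+44)%997=411 -> [642, 411]
  L2: h(642,411)=(642*31+411)%997=373 -> [373]
  root=373
After append 60 (leaves=[51, 58, 44, 60]):
  L0: [51, 58, 44, 60]
  L1: h(51,58)=(51*31+58)%997=642 h(44,60)=(44*31+60)%997=427 -> [642, 427]
  L2: h(642,427)=(642*31+427)%997=389 -> [389]
  root=389
After append 13 (leaves=[51, 58, 44, 60, 13]):
  L0: [51, 58, 44, 60, 13]
  L1: h(51,58)=(51*31+58)%997=642 h(44,60)=(44*31+60)%997=427 h(13,13)=(13*31+13)%997=416 -> [642, 427, 416]
  L2: h(642,427)=(642*31+427)%997=389 h(416,416)=(416*31+416)%997=351 -> [389, 351]
  L3: h(389,351)=(389*31+351)%997=446 -> [446]
  root=446
After append 88 (leaves=[51, 58, 44, 60, 13, 88]):
  L0: [51, 58, 44, 60, 13, 88]
  L1: h(51,58)=(51*31+58)%997=642 h(44,60)=(44*31+60)%997=427 h(13,88)=(13*31+88)%997=491 -> [642, 427, 491]
  L2: h(642,427)=(642*31+427)%997=389 h(491,491)=(491*31+491)%997=757 -> [389, 757]
  L3: h(389,757)=(389*31+757)%997=852 -> [852]
  root=852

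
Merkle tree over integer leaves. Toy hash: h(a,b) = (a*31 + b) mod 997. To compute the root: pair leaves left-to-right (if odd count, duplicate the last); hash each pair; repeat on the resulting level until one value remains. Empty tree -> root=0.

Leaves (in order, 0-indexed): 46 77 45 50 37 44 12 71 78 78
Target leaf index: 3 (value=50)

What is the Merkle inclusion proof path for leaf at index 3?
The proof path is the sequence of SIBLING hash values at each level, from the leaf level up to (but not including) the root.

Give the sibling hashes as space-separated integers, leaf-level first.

Answer: 45 506 475 593

Derivation:
L0 (leaves): [46, 77, 45, 50, 37, 44, 12, 71, 78, 78], target index=3
L1: h(46,77)=(46*31+77)%997=506 [pair 0] h(45,50)=(45*31+50)%997=448 [pair 1] h(37,44)=(37*31+44)%997=194 [pair 2] h(12,71)=(12*31+71)%997=443 [pair 3] h(78,78)=(78*31+78)%997=502 [pair 4] -> [506, 448, 194, 443, 502]
  Sibling for proof at L0: 45
L2: h(506,448)=(506*31+448)%997=182 [pair 0] h(194,443)=(194*31+443)%997=475 [pair 1] h(502,502)=(502*31+502)%997=112 [pair 2] -> [182, 475, 112]
  Sibling for proof at L1: 506
L3: h(182,475)=(182*31+475)%997=135 [pair 0] h(112,112)=(112*31+112)%997=593 [pair 1] -> [135, 593]
  Sibling for proof at L2: 475
L4: h(135,593)=(135*31+593)%997=790 [pair 0] -> [790]
  Sibling for proof at L3: 593
Root: 790
Proof path (sibling hashes from leaf to root): [45, 506, 475, 593]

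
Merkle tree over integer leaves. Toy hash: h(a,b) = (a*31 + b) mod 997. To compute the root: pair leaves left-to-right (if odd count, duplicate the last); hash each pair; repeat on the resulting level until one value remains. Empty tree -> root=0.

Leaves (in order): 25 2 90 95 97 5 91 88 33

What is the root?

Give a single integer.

Answer: 375

Derivation:
L0: [25, 2, 90, 95, 97, 5, 91, 88, 33]
L1: h(25,2)=(25*31+2)%997=777 h(90,95)=(90*31+95)%997=891 h(97,5)=(97*31+5)%997=21 h(91,88)=(91*31+88)%997=915 h(33,33)=(33*31+33)%997=59 -> [777, 891, 21, 915, 59]
L2: h(777,891)=(777*31+891)%997=53 h(21,915)=(21*31+915)%997=569 h(59,59)=(59*31+59)%997=891 -> [53, 569, 891]
L3: h(53,569)=(53*31+569)%997=218 h(891,891)=(891*31+891)%997=596 -> [218, 596]
L4: h(218,596)=(218*31+596)%997=375 -> [375]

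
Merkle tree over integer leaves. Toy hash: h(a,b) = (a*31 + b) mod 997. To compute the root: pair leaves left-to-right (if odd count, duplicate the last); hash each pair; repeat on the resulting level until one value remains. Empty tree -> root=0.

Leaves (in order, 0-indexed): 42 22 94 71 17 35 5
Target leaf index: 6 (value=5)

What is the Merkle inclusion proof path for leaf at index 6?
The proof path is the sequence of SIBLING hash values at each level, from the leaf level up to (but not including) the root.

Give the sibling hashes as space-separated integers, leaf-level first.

L0 (leaves): [42, 22, 94, 71, 17, 35, 5], target index=6
L1: h(42,22)=(42*31+22)%997=327 [pair 0] h(94,71)=(94*31+71)%997=991 [pair 1] h(17,35)=(17*31+35)%997=562 [pair 2] h(5,5)=(5*31+5)%997=160 [pair 3] -> [327, 991, 562, 160]
  Sibling for proof at L0: 5
L2: h(327,991)=(327*31+991)%997=161 [pair 0] h(562,160)=(562*31+160)%997=633 [pair 1] -> [161, 633]
  Sibling for proof at L1: 562
L3: h(161,633)=(161*31+633)%997=639 [pair 0] -> [639]
  Sibling for proof at L2: 161
Root: 639
Proof path (sibling hashes from leaf to root): [5, 562, 161]

Answer: 5 562 161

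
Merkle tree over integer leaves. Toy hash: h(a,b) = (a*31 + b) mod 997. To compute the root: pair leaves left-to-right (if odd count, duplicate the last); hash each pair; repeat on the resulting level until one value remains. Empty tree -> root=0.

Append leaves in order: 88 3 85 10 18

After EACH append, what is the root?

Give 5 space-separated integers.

After append 88 (leaves=[88]):
  L0: [88]
  root=88
After append 3 (leaves=[88, 3]):
  L0: [88, 3]
  L1: h(88,3)=(88*31+3)%997=737 -> [737]
  root=737
After append 85 (leaves=[88, 3, 85]):
  L0: [88, 3, 85]
  L1: h(88,3)=(88*31+3)%997=737 h(85,85)=(85*31+85)%997=726 -> [737, 726]
  L2: h(737,726)=(737*31+726)%997=642 -> [642]
  root=642
After append 10 (leaves=[88, 3, 85, 10]):
  L0: [88, 3, 85, 10]
  L1: h(88,3)=(88*31+3)%997=737 h(85,10)=(85*31+10)%997=651 -> [737, 651]
  L2: h(737,651)=(737*31+651)%997=567 -> [567]
  root=567
After append 18 (leaves=[88, 3, 85, 10, 18]):
  L0: [88, 3, 85, 10, 18]
  L1: h(88,3)=(88*31+3)%997=737 h(85,10)=(85*31+10)%997=651 h(18,18)=(18*31+18)%997=576 -> [737, 651, 576]
  L2: h(737,651)=(737*31+651)%997=567 h(576,576)=(576*31+576)%997=486 -> [567, 486]
  L3: h(567,486)=(567*31+486)%997=117 -> [117]
  root=117

Answer: 88 737 642 567 117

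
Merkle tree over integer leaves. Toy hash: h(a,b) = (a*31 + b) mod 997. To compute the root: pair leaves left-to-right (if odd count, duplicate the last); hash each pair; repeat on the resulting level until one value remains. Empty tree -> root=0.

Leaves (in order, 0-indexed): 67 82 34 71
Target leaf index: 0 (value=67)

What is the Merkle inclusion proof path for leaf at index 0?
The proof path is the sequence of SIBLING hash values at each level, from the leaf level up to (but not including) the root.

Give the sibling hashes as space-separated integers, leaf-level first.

Answer: 82 128

Derivation:
L0 (leaves): [67, 82, 34, 71], target index=0
L1: h(67,82)=(67*31+82)%997=165 [pair 0] h(34,71)=(34*31+71)%997=128 [pair 1] -> [165, 128]
  Sibling for proof at L0: 82
L2: h(165,128)=(165*31+128)%997=258 [pair 0] -> [258]
  Sibling for proof at L1: 128
Root: 258
Proof path (sibling hashes from leaf to root): [82, 128]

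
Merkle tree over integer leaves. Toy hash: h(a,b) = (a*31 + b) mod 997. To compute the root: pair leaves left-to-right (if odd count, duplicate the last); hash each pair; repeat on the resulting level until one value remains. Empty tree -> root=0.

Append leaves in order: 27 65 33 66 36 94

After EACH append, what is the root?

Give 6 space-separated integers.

After append 27 (leaves=[27]):
  L0: [27]
  root=27
After append 65 (leaves=[27, 65]):
  L0: [27, 65]
  L1: h(27,65)=(27*31+65)%997=902 -> [902]
  root=902
After append 33 (leaves=[27, 65, 33]):
  L0: [27, 65, 33]
  L1: h(27,65)=(27*31+65)%997=902 h(33,33)=(33*31+33)%997=59 -> [902, 59]
  L2: h(902,59)=(902*31+59)%997=105 -> [105]
  root=105
After append 66 (leaves=[27, 65, 33, 66]):
  L0: [27, 65, 33, 66]
  L1: h(27,65)=(27*31+65)%997=902 h(33,66)=(33*31+66)%997=92 -> [902, 92]
  L2: h(902,92)=(902*31+92)%997=138 -> [138]
  root=138
After append 36 (leaves=[27, 65, 33, 66, 36]):
  L0: [27, 65, 33, 66, 36]
  L1: h(27,65)=(27*31+65)%997=902 h(33,66)=(33*31+66)%997=92 h(36,36)=(36*31+36)%997=155 -> [902, 92, 155]
  L2: h(902,92)=(902*31+92)%997=138 h(155,155)=(155*31+155)%997=972 -> [138, 972]
  L3: h(138,972)=(138*31+972)%997=265 -> [265]
  root=265
After append 94 (leaves=[27, 65, 33, 66, 36, 94]):
  L0: [27, 65, 33, 66, 36, 94]
  L1: h(27,65)=(27*31+65)%997=902 h(33,66)=(33*31+66)%997=92 h(36,94)=(36*31+94)%997=213 -> [902, 92, 213]
  L2: h(902,92)=(902*31+92)%997=138 h(213,213)=(213*31+213)%997=834 -> [138, 834]
  L3: h(138,834)=(138*31+834)%997=127 -> [127]
  root=127

Answer: 27 902 105 138 265 127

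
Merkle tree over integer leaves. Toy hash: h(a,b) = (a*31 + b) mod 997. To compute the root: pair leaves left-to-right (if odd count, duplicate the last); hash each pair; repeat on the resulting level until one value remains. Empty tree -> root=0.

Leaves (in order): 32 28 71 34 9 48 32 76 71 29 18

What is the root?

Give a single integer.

L0: [32, 28, 71, 34, 9, 48, 32, 76, 71, 29, 18]
L1: h(32,28)=(32*31+28)%997=23 h(71,34)=(71*31+34)%997=241 h(9,48)=(9*31+48)%997=327 h(32,76)=(32*31+76)%997=71 h(71,29)=(71*31+29)%997=236 h(18,18)=(18*31+18)%997=576 -> [23, 241, 327, 71, 236, 576]
L2: h(23,241)=(23*31+241)%997=954 h(327,71)=(327*31+71)%997=238 h(236,576)=(236*31+576)%997=913 -> [954, 238, 913]
L3: h(954,238)=(954*31+238)%997=899 h(913,913)=(913*31+913)%997=303 -> [899, 303]
L4: h(899,303)=(899*31+303)%997=256 -> [256]

Answer: 256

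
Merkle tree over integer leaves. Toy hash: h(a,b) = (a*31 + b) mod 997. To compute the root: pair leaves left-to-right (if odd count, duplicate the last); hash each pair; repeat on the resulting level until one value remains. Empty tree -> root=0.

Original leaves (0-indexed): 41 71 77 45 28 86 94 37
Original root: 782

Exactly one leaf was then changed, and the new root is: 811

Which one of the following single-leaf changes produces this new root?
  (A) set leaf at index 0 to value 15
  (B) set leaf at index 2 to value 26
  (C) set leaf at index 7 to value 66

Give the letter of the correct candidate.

Original leaves: [41, 71, 77, 45, 28, 86, 94, 37]
Target new root: 811
Try each candidate change and compute the resulting root:
Candidate A: set leaf[0] = 15 -> leaves = [15, 71, 77, 45, 28, 86, 94, 37]
  L0: [15, 71, 77, 45, 28, 86, 94, 37]
  L1: h(15,71)=(15*31+71)%997=536 h(77,45)=(77*31+45)%997=438 h(28,86)=(28*31+86)%997=954 h(94,37)=(94*31+37)%997=957 -> [536, 438, 954, 957]
  L2: h(536,438)=(536*31+438)%997=105 h(954,957)=(954*31+957)%997=621 -> [105, 621]
  L3: h(105,621)=(105*31+621)%997=885 -> [885]
  root = 885 != target 811
Candidate B: set leaf[2] = 26 -> leaves = [41, 71, 26, 45, 28, 86, 94, 37]
  L0: [41, 71, 26, 45, 28, 86, 94, 37]
  L1: h(41,71)=(41*31+71)%997=345 h(26,45)=(26*31+45)%997=851 h(28,86)=(28*31+86)%997=954 h(94,37)=(94*31+37)%997=957 -> [345, 851, 954, 957]
  L2: h(345,851)=(345*31+851)%997=579 h(954,957)=(954*31+957)%997=621 -> [579, 621]
  L3: h(579,621)=(579*31+621)%997=624 -> [624]
  root = 624 != target 811
Candidate C: set leaf[7] = 66 -> leaves = [41, 71, 77, 45, 28, 86, 94, 66]
  L0: [41, 71, 77, 45, 28, 86, 94, 66]
  L1: h(41,71)=(41*31+71)%997=345 h(77,45)=(77*31+45)%997=438 h(28,86)=(28*31+86)%997=954 h(94,66)=(94*31+66)%997=986 -> [345, 438, 954, 986]
  L2: h(345,438)=(345*31+438)%997=166 h(954,986)=(954*31+986)%997=650 -> [166, 650]
  L3: h(166,650)=(166*31+650)%997=811 -> [811]
  root = 811 == target 811  ** MATCH **
Candidate C produces the target root.

Answer: C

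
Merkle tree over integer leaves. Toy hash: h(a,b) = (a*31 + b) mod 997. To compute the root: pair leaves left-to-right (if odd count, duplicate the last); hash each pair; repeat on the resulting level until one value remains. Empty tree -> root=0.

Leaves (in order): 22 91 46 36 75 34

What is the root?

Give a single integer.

Answer: 261

Derivation:
L0: [22, 91, 46, 36, 75, 34]
L1: h(22,91)=(22*31+91)%997=773 h(46,36)=(46*31+36)%997=465 h(75,34)=(75*31+34)%997=365 -> [773, 465, 365]
L2: h(773,465)=(773*31+465)%997=500 h(365,365)=(365*31+365)%997=713 -> [500, 713]
L3: h(500,713)=(500*31+713)%997=261 -> [261]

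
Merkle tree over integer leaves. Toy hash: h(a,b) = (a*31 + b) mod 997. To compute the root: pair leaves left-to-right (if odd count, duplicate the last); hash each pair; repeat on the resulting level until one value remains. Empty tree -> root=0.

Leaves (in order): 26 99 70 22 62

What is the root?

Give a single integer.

L0: [26, 99, 70, 22, 62]
L1: h(26,99)=(26*31+99)%997=905 h(70,22)=(70*31+22)%997=198 h(62,62)=(62*31+62)%997=987 -> [905, 198, 987]
L2: h(905,198)=(905*31+198)%997=337 h(987,987)=(987*31+987)%997=677 -> [337, 677]
L3: h(337,677)=(337*31+677)%997=157 -> [157]

Answer: 157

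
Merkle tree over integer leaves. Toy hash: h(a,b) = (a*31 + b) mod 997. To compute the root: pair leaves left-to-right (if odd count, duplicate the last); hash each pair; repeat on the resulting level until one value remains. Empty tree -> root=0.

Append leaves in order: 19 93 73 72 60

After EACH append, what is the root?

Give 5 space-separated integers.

After append 19 (leaves=[19]):
  L0: [19]
  root=19
After append 93 (leaves=[19, 93]):
  L0: [19, 93]
  L1: h(19,93)=(19*31+93)%997=682 -> [682]
  root=682
After append 73 (leaves=[19, 93, 73]):
  L0: [19, 93, 73]
  L1: h(19,93)=(19*31+93)%997=682 h(73,73)=(73*31+73)%997=342 -> [682, 342]
  L2: h(682,342)=(682*31+342)%997=547 -> [547]
  root=547
After append 72 (leaves=[19, 93, 73, 72]):
  L0: [19, 93, 73, 72]
  L1: h(19,93)=(19*31+93)%997=682 h(73,72)=(73*31+72)%997=341 -> [682, 341]
  L2: h(682,341)=(682*31+341)%997=546 -> [546]
  root=546
After append 60 (leaves=[19, 93, 73, 72, 60]):
  L0: [19, 93, 73, 72, 60]
  L1: h(19,93)=(19*31+93)%997=682 h(73,72)=(73*31+72)%997=341 h(60,60)=(60*31+60)%997=923 -> [682, 341, 923]
  L2: h(682,341)=(682*31+341)%997=546 h(923,923)=(923*31+923)%997=623 -> [546, 623]
  L3: h(546,623)=(546*31+623)%997=600 -> [600]
  root=600

Answer: 19 682 547 546 600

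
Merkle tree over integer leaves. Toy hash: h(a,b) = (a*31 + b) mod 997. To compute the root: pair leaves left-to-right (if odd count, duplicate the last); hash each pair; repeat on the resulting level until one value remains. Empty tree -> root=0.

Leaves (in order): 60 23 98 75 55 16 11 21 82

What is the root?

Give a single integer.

Answer: 18

Derivation:
L0: [60, 23, 98, 75, 55, 16, 11, 21, 82]
L1: h(60,23)=(60*31+23)%997=886 h(98,75)=(98*31+75)%997=122 h(55,16)=(55*31+16)%997=724 h(11,21)=(11*31+21)%997=362 h(82,82)=(82*31+82)%997=630 -> [886, 122, 724, 362, 630]
L2: h(886,122)=(886*31+122)%997=669 h(724,362)=(724*31+362)%997=872 h(630,630)=(630*31+630)%997=220 -> [669, 872, 220]
L3: h(669,872)=(669*31+872)%997=674 h(220,220)=(220*31+220)%997=61 -> [674, 61]
L4: h(674,61)=(674*31+61)%997=18 -> [18]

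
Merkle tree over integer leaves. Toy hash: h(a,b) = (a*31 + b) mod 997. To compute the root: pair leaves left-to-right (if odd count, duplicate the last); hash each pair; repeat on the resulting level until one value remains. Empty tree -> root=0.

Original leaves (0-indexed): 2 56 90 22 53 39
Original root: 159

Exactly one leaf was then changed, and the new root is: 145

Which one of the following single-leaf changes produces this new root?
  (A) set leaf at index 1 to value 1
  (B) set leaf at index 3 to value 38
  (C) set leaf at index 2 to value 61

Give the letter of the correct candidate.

Answer: A

Derivation:
Original leaves: [2, 56, 90, 22, 53, 39]
Target new root: 145
Try each candidate change and compute the resulting root:
Candidate A: set leaf[1] = 1 -> leaves = [2, 1, 90, 22, 53, 39]
  L0: [2, 1, 90, 22, 53, 39]
  L1: h(2,1)=(2*31+1)%997=63 h(90,22)=(90*31+22)%997=818 h(53,39)=(53*31+39)%997=685 -> [63, 818, 685]
  L2: h(63,818)=(63*31+818)%997=777 h(685,685)=(685*31+685)%997=983 -> [777, 983]
  L3: h(777,983)=(777*31+983)%997=145 -> [145]
  root = 145 == target 145  ** MATCH **
Candidate B: set leaf[3] = 38 -> leaves = [2, 56, 90, 38, 53, 39]
  L0: [2, 56, 90, 38, 53, 39]
  L1: h(2,56)=(2*31+56)%997=118 h(90,38)=(90*31+38)%997=834 h(53,39)=(53*31+39)%997=685 -> [118, 834, 685]
  L2: h(118,834)=(118*31+834)%997=504 h(685,685)=(685*31+685)%997=983 -> [504, 983]
  L3: h(504,983)=(504*31+983)%997=655 -> [655]
  root = 655 != target 145
Candidate C: set leaf[2] = 61 -> leaves = [2, 56, 61, 22, 53, 39]
  L0: [2, 56, 61, 22, 53, 39]
  L1: h(2,56)=(2*31+56)%997=118 h(61,22)=(61*31+22)%997=916 h(53,39)=(53*31+39)%997=685 -> [118, 916, 685]
  L2: h(118,916)=(118*31+916)%997=586 h(685,685)=(685*31+685)%997=983 -> [586, 983]
  L3: h(586,983)=(586*31+983)%997=206 -> [206]
  root = 206 != target 145
Candidate A produces the target root.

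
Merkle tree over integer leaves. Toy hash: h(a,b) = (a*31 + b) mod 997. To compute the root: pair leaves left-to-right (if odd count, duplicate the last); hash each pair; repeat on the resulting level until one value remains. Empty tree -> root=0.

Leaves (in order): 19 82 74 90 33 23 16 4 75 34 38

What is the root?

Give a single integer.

Answer: 802

Derivation:
L0: [19, 82, 74, 90, 33, 23, 16, 4, 75, 34, 38]
L1: h(19,82)=(19*31+82)%997=671 h(74,90)=(74*31+90)%997=390 h(33,23)=(33*31+23)%997=49 h(16,4)=(16*31+4)%997=500 h(75,34)=(75*31+34)%997=365 h(38,38)=(38*31+38)%997=219 -> [671, 390, 49, 500, 365, 219]
L2: h(671,390)=(671*31+390)%997=254 h(49,500)=(49*31+500)%997=25 h(365,219)=(365*31+219)%997=567 -> [254, 25, 567]
L3: h(254,25)=(254*31+25)%997=920 h(567,567)=(567*31+567)%997=198 -> [920, 198]
L4: h(920,198)=(920*31+198)%997=802 -> [802]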